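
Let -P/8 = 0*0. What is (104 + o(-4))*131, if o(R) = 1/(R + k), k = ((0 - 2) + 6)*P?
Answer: 54365/4 ≈ 13591.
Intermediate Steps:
P = 0 (P = -0*0 = -8*0 = 0)
k = 0 (k = ((0 - 2) + 6)*0 = (-2 + 6)*0 = 4*0 = 0)
o(R) = 1/R (o(R) = 1/(R + 0) = 1/R)
(104 + o(-4))*131 = (104 + 1/(-4))*131 = (104 - ¼)*131 = (415/4)*131 = 54365/4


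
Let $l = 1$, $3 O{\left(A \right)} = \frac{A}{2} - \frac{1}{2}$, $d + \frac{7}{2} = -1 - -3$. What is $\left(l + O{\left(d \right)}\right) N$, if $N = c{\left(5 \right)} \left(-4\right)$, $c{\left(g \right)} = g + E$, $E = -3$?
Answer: $- \frac{14}{3} \approx -4.6667$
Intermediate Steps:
$c{\left(g \right)} = -3 + g$ ($c{\left(g \right)} = g - 3 = -3 + g$)
$d = - \frac{3}{2}$ ($d = - \frac{7}{2} - -2 = - \frac{7}{2} + \left(-1 + 3\right) = - \frac{7}{2} + 2 = - \frac{3}{2} \approx -1.5$)
$O{\left(A \right)} = - \frac{1}{6} + \frac{A}{6}$ ($O{\left(A \right)} = \frac{\frac{A}{2} - \frac{1}{2}}{3} = \frac{- \frac{1}{2} + \frac{A}{2}}{3} = - \frac{1}{6} + \frac{A}{6}$)
$N = -8$ ($N = \left(-3 + 5\right) \left(-4\right) = 2 \left(-4\right) = -8$)
$\left(l + O{\left(d \right)}\right) N = \left(1 + \left(- \frac{1}{6} + \frac{1}{6} \left(- \frac{3}{2}\right)\right)\right) \left(-8\right) = \left(1 - \frac{5}{12}\right) \left(-8\right) = \frac{7}{12} \left(-8\right) = - \frac{14}{3}$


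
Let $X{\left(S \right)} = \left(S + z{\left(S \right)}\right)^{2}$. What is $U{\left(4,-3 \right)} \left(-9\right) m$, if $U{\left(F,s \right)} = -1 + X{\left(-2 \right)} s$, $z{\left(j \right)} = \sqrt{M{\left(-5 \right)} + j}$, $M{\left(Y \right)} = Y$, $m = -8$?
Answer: $576 + 864 i \sqrt{7} \approx 576.0 + 2285.9 i$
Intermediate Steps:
$z{\left(j \right)} = \sqrt{-5 + j}$
$X{\left(S \right)} = \left(S + \sqrt{-5 + S}\right)^{2}$
$U{\left(F,s \right)} = -1 + s \left(-2 + i \sqrt{7}\right)^{2}$ ($U{\left(F,s \right)} = -1 + \left(-2 + \sqrt{-5 - 2}\right)^{2} s = -1 + \left(-2 + \sqrt{-7}\right)^{2} s = -1 + \left(-2 + i \sqrt{7}\right)^{2} s = -1 + s \left(-2 + i \sqrt{7}\right)^{2}$)
$U{\left(4,-3 \right)} \left(-9\right) m = \left(-1 - 3 \left(2 - i \sqrt{7}\right)^{2}\right) \left(-9\right) \left(-8\right) = \left(9 + 27 \left(2 - i \sqrt{7}\right)^{2}\right) \left(-8\right) = -72 - 216 \left(2 - i \sqrt{7}\right)^{2}$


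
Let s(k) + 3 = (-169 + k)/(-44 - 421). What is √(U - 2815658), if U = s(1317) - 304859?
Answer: 2*I*√168683742705/465 ≈ 1766.5*I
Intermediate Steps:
s(k) = -1226/465 - k/465 (s(k) = -3 + (-169 + k)/(-44 - 421) = -3 + (-169 + k)/(-465) = -3 + (-169 + k)*(-1/465) = -3 + (169/465 - k/465) = -1226/465 - k/465)
U = -141761978/465 (U = (-1226/465 - 1/465*1317) - 304859 = (-1226/465 - 439/155) - 304859 = -2543/465 - 304859 = -141761978/465 ≈ -3.0486e+5)
√(U - 2815658) = √(-141761978/465 - 2815658) = √(-1451042948/465) = 2*I*√168683742705/465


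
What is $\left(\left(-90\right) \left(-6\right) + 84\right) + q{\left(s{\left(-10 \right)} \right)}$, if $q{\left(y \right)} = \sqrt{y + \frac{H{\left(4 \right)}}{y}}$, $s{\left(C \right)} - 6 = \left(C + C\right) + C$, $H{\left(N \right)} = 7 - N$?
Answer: $624 + \frac{i \sqrt{386}}{4} \approx 624.0 + 4.9117 i$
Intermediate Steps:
$s{\left(C \right)} = 6 + 3 C$ ($s{\left(C \right)} = 6 + \left(\left(C + C\right) + C\right) = 6 + \left(2 C + C\right) = 6 + 3 C$)
$q{\left(y \right)} = \sqrt{y + \frac{3}{y}}$ ($q{\left(y \right)} = \sqrt{y + \frac{7 - 4}{y}} = \sqrt{y + \frac{3}{y}}$)
$\left(\left(-90\right) \left(-6\right) + 84\right) + q{\left(s{\left(-10 \right)} \right)} = \left(\left(-90\right) \left(-6\right) + 84\right) + \sqrt{\left(6 + 3 \left(-10\right)\right) + \frac{3}{6 + 3 \left(-10\right)}} = \left(540 + 84\right) + \sqrt{\left(6 - 30\right) + \frac{3}{6 - 30}} = 624 + \sqrt{-24 + \frac{3}{-24}} = 624 + \sqrt{-24 + 3 \left(- \frac{1}{24}\right)} = 624 + \sqrt{-24 - \frac{1}{8}} = 624 + \sqrt{- \frac{193}{8}} = 624 + \frac{i \sqrt{386}}{4}$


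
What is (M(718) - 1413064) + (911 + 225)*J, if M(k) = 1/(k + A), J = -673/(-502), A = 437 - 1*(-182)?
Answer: -473694821349/335587 ≈ -1.4115e+6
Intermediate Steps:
A = 619 (A = 437 + 182 = 619)
J = 673/502 (J = -673*(-1/502) = 673/502 ≈ 1.3406)
M(k) = 1/(619 + k) (M(k) = 1/(k + 619) = 1/(619 + k))
(M(718) - 1413064) + (911 + 225)*J = (1/(619 + 718) - 1413064) + (911 + 225)*(673/502) = (1/1337 - 1413064) + 1136*(673/502) = (1/1337 - 1413064) + 382264/251 = -1889266567/1337 + 382264/251 = -473694821349/335587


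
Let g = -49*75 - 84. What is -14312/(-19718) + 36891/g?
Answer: -112269655/12353327 ≈ -9.0882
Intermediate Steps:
g = -3759 (g = -3675 - 84 = -3759)
-14312/(-19718) + 36891/g = -14312/(-19718) + 36891/(-3759) = -14312*(-1/19718) + 36891*(-1/3759) = 7156/9859 - 12297/1253 = -112269655/12353327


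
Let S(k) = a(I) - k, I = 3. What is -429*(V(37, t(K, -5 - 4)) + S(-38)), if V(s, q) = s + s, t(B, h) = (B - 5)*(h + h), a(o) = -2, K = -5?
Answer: -47190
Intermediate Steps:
t(B, h) = 2*h*(-5 + B) (t(B, h) = (-5 + B)*(2*h) = 2*h*(-5 + B))
S(k) = -2 - k
V(s, q) = 2*s
-429*(V(37, t(K, -5 - 4)) + S(-38)) = -429*(2*37 + (-2 - 1*(-38))) = -429*(74 + (-2 + 38)) = -429*(74 + 36) = -429*110 = -47190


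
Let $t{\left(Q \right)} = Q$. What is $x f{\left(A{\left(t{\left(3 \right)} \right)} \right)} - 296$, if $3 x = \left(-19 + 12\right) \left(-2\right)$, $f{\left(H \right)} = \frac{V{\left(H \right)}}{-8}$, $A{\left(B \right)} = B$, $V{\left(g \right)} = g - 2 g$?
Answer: $- \frac{1177}{4} \approx -294.25$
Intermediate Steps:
$V{\left(g \right)} = - g$
$f{\left(H \right)} = \frac{H}{8}$ ($f{\left(H \right)} = \frac{\left(-1\right) H}{-8} = - H \left(- \frac{1}{8}\right) = \frac{H}{8}$)
$x = \frac{14}{3}$ ($x = \frac{\left(-19 + 12\right) \left(-2\right)}{3} = \frac{\left(-7\right) \left(-2\right)}{3} = \frac{1}{3} \cdot 14 = \frac{14}{3} \approx 4.6667$)
$x f{\left(A{\left(t{\left(3 \right)} \right)} \right)} - 296 = \frac{14 \cdot \frac{1}{8} \cdot 3}{3} - 296 = \frac{14}{3} \cdot \frac{3}{8} - 296 = \frac{7}{4} - 296 = - \frac{1177}{4}$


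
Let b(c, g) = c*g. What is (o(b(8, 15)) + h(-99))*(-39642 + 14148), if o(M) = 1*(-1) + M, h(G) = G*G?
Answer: -252900480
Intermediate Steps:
h(G) = G**2
o(M) = -1 + M
(o(b(8, 15)) + h(-99))*(-39642 + 14148) = ((-1 + 8*15) + (-99)**2)*(-39642 + 14148) = ((-1 + 120) + 9801)*(-25494) = (119 + 9801)*(-25494) = 9920*(-25494) = -252900480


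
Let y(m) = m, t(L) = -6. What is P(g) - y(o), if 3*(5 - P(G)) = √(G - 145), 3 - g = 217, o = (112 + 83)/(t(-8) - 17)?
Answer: 310/23 - I*√359/3 ≈ 13.478 - 6.3158*I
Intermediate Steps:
o = -195/23 (o = (112 + 83)/(-6 - 17) = 195/(-23) = 195*(-1/23) = -195/23 ≈ -8.4783)
g = -214 (g = 3 - 1*217 = 3 - 217 = -214)
P(G) = 5 - √(-145 + G)/3 (P(G) = 5 - √(G - 145)/3 = 5 - √(-145 + G)/3)
P(g) - y(o) = (5 - √(-145 - 214)/3) - 1*(-195/23) = (5 - I*√359/3) + 195/23 = 310/23 - I*√359/3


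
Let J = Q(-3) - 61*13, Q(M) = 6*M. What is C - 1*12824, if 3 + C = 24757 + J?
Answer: 11119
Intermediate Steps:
J = -811 (J = 6*(-3) - 61*13 = -18 - 793 = -811)
C = 23943 (C = -3 + (24757 - 811) = -3 + 23946 = 23943)
C - 1*12824 = 23943 - 1*12824 = 23943 - 12824 = 11119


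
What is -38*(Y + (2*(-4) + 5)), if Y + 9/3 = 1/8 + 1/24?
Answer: 665/3 ≈ 221.67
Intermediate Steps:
Y = -17/6 (Y = -3 + (1/8 + 1/24) = -3 + (1*(⅛) + 1*(1/24)) = -3 + (⅛ + 1/24) = -3 + ⅙ = -17/6 ≈ -2.8333)
-38*(Y + (2*(-4) + 5)) = -38*(-17/6 + (2*(-4) + 5)) = -38*(-17/6 + (-8 + 5)) = -38*(-17/6 - 3) = -38*(-35/6) = 665/3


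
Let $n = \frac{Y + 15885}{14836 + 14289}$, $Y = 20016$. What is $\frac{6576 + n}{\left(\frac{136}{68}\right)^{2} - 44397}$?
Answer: $- \frac{191561901}{1292946125} \approx -0.14816$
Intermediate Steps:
$n = \frac{35901}{29125}$ ($n = \frac{20016 + 15885}{14836 + 14289} = \frac{35901}{29125} \approx 1.2327$)
$\frac{6576 + n}{\left(\frac{136}{68}\right)^{2} - 44397} = \frac{6576 + \frac{35901}{29125}}{\left(\frac{136}{68}\right)^{2} - 44397} = \frac{191561901}{29125 \left(\left(136 \cdot \frac{1}{68}\right)^{2} - 44397\right)} = \frac{191561901}{29125 \left(2^{2} - 44397\right)} = \frac{191561901}{29125 \left(4 - 44397\right)} = \frac{191561901}{29125 \left(-44393\right)} = \frac{191561901}{29125} \left(- \frac{1}{44393}\right) = - \frac{191561901}{1292946125}$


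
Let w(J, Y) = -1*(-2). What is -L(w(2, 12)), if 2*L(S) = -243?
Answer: 243/2 ≈ 121.50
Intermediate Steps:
w(J, Y) = 2
L(S) = -243/2 (L(S) = (½)*(-243) = -243/2)
-L(w(2, 12)) = -1*(-243/2) = 243/2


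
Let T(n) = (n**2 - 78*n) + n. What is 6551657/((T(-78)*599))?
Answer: 6551657/7241910 ≈ 0.90469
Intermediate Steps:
T(n) = n**2 - 77*n
6551657/((T(-78)*599)) = 6551657/((-78*(-77 - 78)*599)) = 6551657/((-78*(-155)*599)) = 6551657/((12090*599)) = 6551657/7241910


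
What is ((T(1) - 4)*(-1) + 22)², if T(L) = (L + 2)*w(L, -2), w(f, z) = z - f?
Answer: 1225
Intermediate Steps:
T(L) = (-2 - L)*(2 + L) (T(L) = (L + 2)*(-2 - L) = (2 + L)*(-2 - L) = (-2 - L)*(2 + L))
((T(1) - 4)*(-1) + 22)² = ((-(2 + 1)² - 4)*(-1) + 22)² = ((-1*3² - 4)*(-1) + 22)² = ((-1*9 - 4)*(-1) + 22)² = ((-9 - 4)*(-1) + 22)² = (-13*(-1) + 22)² = (13 + 22)² = 35² = 1225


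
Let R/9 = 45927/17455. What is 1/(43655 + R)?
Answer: 17455/762411368 ≈ 2.2894e-5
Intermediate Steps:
R = 413343/17455 (R = 9*(45927/17455) = 413343/17455 ≈ 23.680)
1/(43655 + R) = 1/(43655 + 413343/17455) = 1/(762411368/17455) = 17455/762411368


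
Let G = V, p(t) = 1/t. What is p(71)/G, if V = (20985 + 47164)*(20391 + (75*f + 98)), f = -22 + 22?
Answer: 1/99137645131 ≈ 1.0087e-11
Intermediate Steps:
f = 0
V = 1396304861 (V = (20985 + 47164)*(20391 + (75*0 + 98)) = 68149*(20391 + (0 + 98)) = 68149*(20391 + 98) = 68149*20489 = 1396304861)
G = 1396304861
p(71)/G = 1/(71*1396304861) = (1/71)*(1/1396304861) = 1/99137645131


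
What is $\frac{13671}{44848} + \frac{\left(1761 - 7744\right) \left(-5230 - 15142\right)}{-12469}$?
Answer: $- \frac{5466158333549}{559209712} \approx -9774.8$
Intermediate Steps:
$\frac{13671}{44848} + \frac{\left(1761 - 7744\right) \left(-5230 - 15142\right)}{-12469} = 13671 \cdot \frac{1}{44848} + \left(-5983\right) \left(-20372\right) \left(- \frac{1}{12469}\right) = \frac{13671}{44848} + 121885676 \left(- \frac{1}{12469}\right) = \frac{13671}{44848} - \frac{121885676}{12469} = - \frac{5466158333549}{559209712}$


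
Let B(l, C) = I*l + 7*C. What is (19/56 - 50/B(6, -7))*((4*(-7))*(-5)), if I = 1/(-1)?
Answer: 3845/22 ≈ 174.77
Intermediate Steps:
I = -1
B(l, C) = -l + 7*C
(19/56 - 50/B(6, -7))*((4*(-7))*(-5)) = (19/56 - 50/(-1*6 + 7*(-7)))*((4*(-7))*(-5)) = (19*(1/56) - 50/(-6 - 49))*(-28*(-5)) = (19/56 - 50/(-55))*140 = (19/56 - 50*(-1/55))*140 = (19/56 + 10/11)*140 = (769/616)*140 = 3845/22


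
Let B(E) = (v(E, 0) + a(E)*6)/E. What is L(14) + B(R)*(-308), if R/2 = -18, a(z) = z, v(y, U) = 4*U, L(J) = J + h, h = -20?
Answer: -1854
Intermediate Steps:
L(J) = -20 + J (L(J) = J - 20 = -20 + J)
R = -36 (R = 2*(-18) = -36)
B(E) = 6 (B(E) = (4*0 + E*6)/E = (0 + 6*E)/E = (6*E)/E = 6)
L(14) + B(R)*(-308) = (-20 + 14) + 6*(-308) = -6 - 1848 = -1854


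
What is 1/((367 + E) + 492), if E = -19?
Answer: 1/840 ≈ 0.0011905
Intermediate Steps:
1/((367 + E) + 492) = 1/((367 - 19) + 492) = 1/(348 + 492) = 1/840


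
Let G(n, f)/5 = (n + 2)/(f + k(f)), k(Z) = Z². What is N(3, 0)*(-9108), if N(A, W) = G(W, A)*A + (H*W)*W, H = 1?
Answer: -22770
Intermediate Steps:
G(n, f) = 5*(2 + n)/(f + f²) (G(n, f) = 5*((n + 2)/(f + f²)) = 5*((2 + n)/(f + f²)) = 5*(2 + n)/(f + f²))
N(A, W) = W² + 5*(2 + W)/(1 + A) (N(A, W) = (5*(2 + W)/(A*(1 + A)))*A + (1*W)*W = 5*(2 + W)/(1 + A) + W*W = 5*(2 + W)/(1 + A) + W² = W² + 5*(2 + W)/(1 + A))
N(3, 0)*(-9108) = ((10 + 5*0 + 0²*(1 + 3))/(1 + 3))*(-9108) = ((10 + 0 + 0*4)/4)*(-9108) = ((10 + 0 + 0)/4)*(-9108) = ((¼)*10)*(-9108) = (5/2)*(-9108) = -22770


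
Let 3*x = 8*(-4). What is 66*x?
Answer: -704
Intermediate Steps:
x = -32/3 (x = (8*(-4))/3 = (⅓)*(-32) = -32/3 ≈ -10.667)
66*x = 66*(-32/3) = -704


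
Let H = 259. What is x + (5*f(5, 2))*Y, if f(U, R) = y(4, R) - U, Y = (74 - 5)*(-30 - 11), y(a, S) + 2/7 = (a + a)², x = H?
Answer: -5811782/7 ≈ -8.3026e+5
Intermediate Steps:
x = 259
y(a, S) = -2/7 + 4*a² (y(a, S) = -2/7 + (a + a)² = -2/7 + (2*a)² = -2/7 + 4*a²)
Y = -2829 (Y = 69*(-41) = -2829)
f(U, R) = 446/7 - U (f(U, R) = (-2/7 + 4*4²) - U = (-2/7 + 4*16) - U = (-2/7 + 64) - U = 446/7 - U)
x + (5*f(5, 2))*Y = 259 + (5*(446/7 - 1*5))*(-2829) = 259 + (5*(446/7 - 5))*(-2829) = 259 + (5*(411/7))*(-2829) = 259 + (2055/7)*(-2829) = 259 - 5813595/7 = -5811782/7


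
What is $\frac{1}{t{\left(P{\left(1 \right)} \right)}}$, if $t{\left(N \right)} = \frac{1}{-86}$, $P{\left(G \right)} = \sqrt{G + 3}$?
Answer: $-86$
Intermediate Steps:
$P{\left(G \right)} = \sqrt{3 + G}$
$t{\left(N \right)} = - \frac{1}{86}$
$\frac{1}{t{\left(P{\left(1 \right)} \right)}} = \frac{1}{- \frac{1}{86}} = -86$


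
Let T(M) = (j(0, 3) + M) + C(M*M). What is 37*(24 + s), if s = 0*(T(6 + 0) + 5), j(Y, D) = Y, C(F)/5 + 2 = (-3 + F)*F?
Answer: 888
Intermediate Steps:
C(F) = -10 + 5*F*(-3 + F) (C(F) = -10 + 5*((-3 + F)*F) = -10 + 5*(F*(-3 + F)) = -10 + 5*F*(-3 + F))
T(M) = -10 + M - 15*M**2 + 5*M**4 (T(M) = (0 + M) + (-10 - 15*M*M + 5*(M*M)**2) = M + (-10 - 15*M**2 + 5*(M**2)**2) = M + (-10 - 15*M**2 + 5*M**4) = -10 + M - 15*M**2 + 5*M**4)
s = 0 (s = 0*((-10 + (6 + 0) - 15*(6 + 0)**2 + 5*(6 + 0)**4) + 5) = 0*((-10 + 6 - 15*6**2 + 5*6**4) + 5) = 0*((-10 + 6 - 15*36 + 5*1296) + 5) = 0*((-10 + 6 - 540 + 6480) + 5) = 0*(5936 + 5) = 0*5941 = 0)
37*(24 + s) = 37*(24 + 0) = 37*24 = 888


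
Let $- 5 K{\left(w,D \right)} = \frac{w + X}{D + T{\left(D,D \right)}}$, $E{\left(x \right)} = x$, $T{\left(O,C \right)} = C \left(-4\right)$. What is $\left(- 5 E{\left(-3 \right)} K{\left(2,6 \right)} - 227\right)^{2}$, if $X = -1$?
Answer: $\frac{1852321}{36} \approx 51453.0$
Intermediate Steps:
$T{\left(O,C \right)} = - 4 C$
$K{\left(w,D \right)} = \frac{-1 + w}{15 D}$ ($K{\left(w,D \right)} = - \frac{\left(w - 1\right) \frac{1}{D - 4 D}}{5} = - \frac{\left(-1 + w\right) \frac{1}{\left(-3\right) D}}{5} = - \frac{\left(-1 + w\right) \left(- \frac{1}{3 D}\right)}{5} = - \frac{\left(- \frac{1}{3}\right) \frac{1}{D} \left(-1 + w\right)}{5} = \frac{-1 + w}{15 D}$)
$\left(- 5 E{\left(-3 \right)} K{\left(2,6 \right)} - 227\right)^{2} = \left(\left(-5\right) \left(-3\right) \frac{-1 + 2}{15 \cdot 6} - 227\right)^{2} = \left(15 \cdot \frac{1}{15} \cdot \frac{1}{6} \cdot 1 - 227\right)^{2} = \left(15 \cdot \frac{1}{90} - 227\right)^{2} = \left(\frac{1}{6} - 227\right)^{2} = \left(- \frac{1361}{6}\right)^{2} = \frac{1852321}{36}$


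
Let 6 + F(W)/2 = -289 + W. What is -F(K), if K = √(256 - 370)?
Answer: 590 - 2*I*√114 ≈ 590.0 - 21.354*I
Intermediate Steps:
K = I*√114 (K = √(-114) = I*√114 ≈ 10.677*I)
F(W) = -590 + 2*W (F(W) = -12 + 2*(-289 + W) = -12 + (-578 + 2*W) = -590 + 2*W)
-F(K) = -(-590 + 2*(I*√114)) = -(-590 + 2*I*√114) = 590 - 2*I*√114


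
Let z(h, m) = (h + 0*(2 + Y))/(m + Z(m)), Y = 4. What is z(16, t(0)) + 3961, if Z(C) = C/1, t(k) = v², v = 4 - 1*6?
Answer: 3963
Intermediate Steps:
v = -2 (v = 4 - 6 = -2)
t(k) = 4 (t(k) = (-2)² = 4)
Z(C) = C (Z(C) = C*1 = C)
z(h, m) = h/(2*m) (z(h, m) = (h + 0*(2 + 4))/(m + m) = (h + 0*6)/((2*m)) = (h + 0)*(1/(2*m)) = h*(1/(2*m)) = h/(2*m))
z(16, t(0)) + 3961 = (½)*16/4 + 3961 = (½)*16*(¼) + 3961 = 2 + 3961 = 3963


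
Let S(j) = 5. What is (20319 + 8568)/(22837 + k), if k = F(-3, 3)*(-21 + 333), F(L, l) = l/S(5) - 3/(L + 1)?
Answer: 144435/117461 ≈ 1.2296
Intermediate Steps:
F(L, l) = -3/(1 + L) + l/5 (F(L, l) = l/5 - 3/(L + 1) = l*(⅕) - 3/(1 + L) = l/5 - 3/(1 + L) = -3/(1 + L) + l/5)
k = 3276/5 (k = ((-15 + 3 - 3*3)/(5*(1 - 3)))*(-21 + 333) = ((⅕)*(-15 + 3 - 9)/(-2))*312 = ((⅕)*(-½)*(-21))*312 = (21/10)*312 = 3276/5 ≈ 655.20)
(20319 + 8568)/(22837 + k) = (20319 + 8568)/(22837 + 3276/5) = 28887/(117461/5) = 28887*(5/117461) = 144435/117461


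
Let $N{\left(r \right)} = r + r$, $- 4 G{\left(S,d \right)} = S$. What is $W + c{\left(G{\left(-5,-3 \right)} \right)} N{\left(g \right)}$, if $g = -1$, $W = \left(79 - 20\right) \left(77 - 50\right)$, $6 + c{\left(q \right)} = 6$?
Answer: $1593$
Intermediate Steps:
$G{\left(S,d \right)} = - \frac{S}{4}$
$c{\left(q \right)} = 0$ ($c{\left(q \right)} = -6 + 6 = 0$)
$W = 1593$ ($W = 59 \cdot 27 = 1593$)
$N{\left(r \right)} = 2 r$
$W + c{\left(G{\left(-5,-3 \right)} \right)} N{\left(g \right)} = 1593 + 0 \cdot 2 \left(-1\right) = 1593 + 0 \left(-2\right) = 1593 + 0 = 1593$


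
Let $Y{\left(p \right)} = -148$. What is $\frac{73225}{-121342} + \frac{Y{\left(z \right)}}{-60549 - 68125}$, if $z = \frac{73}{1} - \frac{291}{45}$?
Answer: $- \frac{361699809}{600521558} \approx -0.60231$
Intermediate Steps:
$z = \frac{998}{15}$ ($z = 73 \cdot 1 - \frac{97}{15} = 73 - \frac{97}{15} = \frac{998}{15} \approx 66.533$)
$\frac{73225}{-121342} + \frac{Y{\left(z \right)}}{-60549 - 68125} = \frac{73225}{-121342} - \frac{148}{-60549 - 68125} = 73225 \left(- \frac{1}{121342}\right) - \frac{148}{-128674} = - \frac{73225}{121342} - - \frac{74}{64337} = - \frac{73225}{121342} + \frac{74}{64337} = - \frac{361699809}{600521558}$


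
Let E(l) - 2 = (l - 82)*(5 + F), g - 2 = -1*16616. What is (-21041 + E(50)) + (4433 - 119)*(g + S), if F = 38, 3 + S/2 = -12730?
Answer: -181555535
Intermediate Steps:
S = -25466 (S = -6 + 2*(-12730) = -6 - 25460 = -25466)
g = -16614 (g = 2 - 1*16616 = 2 - 16616 = -16614)
E(l) = -3524 + 43*l (E(l) = 2 + (l - 82)*(5 + 38) = 2 + (-82 + l)*43 = 2 + (-3526 + 43*l) = -3524 + 43*l)
(-21041 + E(50)) + (4433 - 119)*(g + S) = (-21041 + (-3524 + 43*50)) + (4433 - 119)*(-16614 - 25466) = (-21041 + (-3524 + 2150)) + 4314*(-42080) = (-21041 - 1374) - 181533120 = -22415 - 181533120 = -181555535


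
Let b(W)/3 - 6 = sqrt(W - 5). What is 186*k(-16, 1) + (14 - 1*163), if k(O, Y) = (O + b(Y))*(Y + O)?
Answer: -5729 - 16740*I ≈ -5729.0 - 16740.0*I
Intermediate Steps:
b(W) = 18 + 3*sqrt(-5 + W) (b(W) = 18 + 3*sqrt(W - 5) = 18 + 3*sqrt(-5 + W))
k(O, Y) = (O + Y)*(18 + O + 3*sqrt(-5 + Y)) (k(O, Y) = (O + (18 + 3*sqrt(-5 + Y)))*(Y + O) = (18 + O + 3*sqrt(-5 + Y))*(O + Y) = (O + Y)*(18 + O + 3*sqrt(-5 + Y)))
186*k(-16, 1) + (14 - 1*163) = 186*((-16)**2 - 16*1 + 3*(-16)*(6 + sqrt(-5 + 1)) + 3*1*(6 + sqrt(-5 + 1))) + (14 - 1*163) = 186*(256 - 16 + 3*(-16)*(6 + sqrt(-4)) + 3*1*(6 + sqrt(-4))) + (14 - 163) = 186*(256 - 16 + 3*(-16)*(6 + 2*I) + 3*1*(6 + 2*I)) - 149 = 186*(256 - 16 + (-288 - 96*I) + (18 + 6*I)) - 149 = 186*(-30 - 90*I) - 149 = (-5580 - 16740*I) - 149 = -5729 - 16740*I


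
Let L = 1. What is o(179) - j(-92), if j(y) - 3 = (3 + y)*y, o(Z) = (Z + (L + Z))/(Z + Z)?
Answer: -2932019/358 ≈ -8190.0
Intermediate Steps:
o(Z) = (1 + 2*Z)/(2*Z) (o(Z) = (Z + (1 + Z))/(Z + Z) = (1 + 2*Z)/((2*Z)) = (1 + 2*Z)*(1/(2*Z)) = (1 + 2*Z)/(2*Z))
j(y) = 3 + y*(3 + y) (j(y) = 3 + (3 + y)*y = 3 + y*(3 + y))
o(179) - j(-92) = (½ + 179)/179 - (3 + (-92)² + 3*(-92)) = (1/179)*(359/2) - (3 + 8464 - 276) = 359/358 - 1*8191 = 359/358 - 8191 = -2932019/358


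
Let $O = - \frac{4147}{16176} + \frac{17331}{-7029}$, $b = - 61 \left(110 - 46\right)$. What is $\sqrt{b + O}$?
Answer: $\frac{i \sqrt{4330064458555385}}{1052788} \approx 62.504 i$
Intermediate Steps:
$b = -3904$ ($b = \left(-61\right) 64 = -3904$)
$O = - \frac{11462797}{4211152}$ ($O = \left(-4147\right) \frac{1}{16176} + 17331 \left(- \frac{1}{7029}\right) = - \frac{4147}{16176} - \frac{5777}{2343} = - \frac{11462797}{4211152} \approx -2.722$)
$\sqrt{b + O} = \sqrt{-3904 - \frac{11462797}{4211152}} = \sqrt{- \frac{16451800205}{4211152}} = \frac{i \sqrt{4330064458555385}}{1052788}$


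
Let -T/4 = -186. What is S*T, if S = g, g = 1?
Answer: 744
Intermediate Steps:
S = 1
T = 744 (T = -4*(-186) = 744)
S*T = 1*744 = 744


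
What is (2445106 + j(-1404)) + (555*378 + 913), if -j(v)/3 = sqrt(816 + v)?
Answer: 2655809 - 42*I*sqrt(3) ≈ 2.6558e+6 - 72.746*I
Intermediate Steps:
j(v) = -3*sqrt(816 + v)
(2445106 + j(-1404)) + (555*378 + 913) = (2445106 - 3*sqrt(816 - 1404)) + (555*378 + 913) = (2445106 - 42*I*sqrt(3)) + (209790 + 913) = (2445106 - 42*I*sqrt(3)) + 210703 = 2655809 - 42*I*sqrt(3)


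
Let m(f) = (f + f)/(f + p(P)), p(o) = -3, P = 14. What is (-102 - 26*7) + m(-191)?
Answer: -27357/97 ≈ -282.03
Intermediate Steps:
m(f) = 2*f/(-3 + f) (m(f) = (f + f)/(f - 3) = (2*f)/(-3 + f) = 2*f/(-3 + f))
(-102 - 26*7) + m(-191) = (-102 - 26*7) + 2*(-191)/(-3 - 191) = (-102 - 182) + 2*(-191)/(-194) = -284 + 2*(-191)*(-1/194) = -284 + 191/97 = -27357/97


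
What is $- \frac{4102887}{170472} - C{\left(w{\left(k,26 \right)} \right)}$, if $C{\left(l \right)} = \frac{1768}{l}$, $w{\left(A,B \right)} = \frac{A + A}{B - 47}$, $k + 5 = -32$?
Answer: $- \frac{1105483009}{2102488} \approx -525.8$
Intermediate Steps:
$k = -37$ ($k = -5 - 32 = -37$)
$w{\left(A,B \right)} = \frac{2 A}{-47 + B}$
$- \frac{4102887}{170472} - C{\left(w{\left(k,26 \right)} \right)} = - \frac{4102887}{170472} - \frac{1768}{2 \left(-37\right) \frac{1}{-47 + 26}} = \left(-4102887\right) \frac{1}{170472} - \frac{1768}{2 \left(-37\right) \frac{1}{-21}} = - \frac{1367629}{56824} - \frac{1768}{2 \left(-37\right) \left(- \frac{1}{21}\right)} = - \frac{1367629}{56824} - \frac{1768}{\frac{74}{21}} = - \frac{1367629}{56824} - 1768 \cdot \frac{21}{74} = - \frac{1367629}{56824} - \frac{18564}{37} = - \frac{1105483009}{2102488}$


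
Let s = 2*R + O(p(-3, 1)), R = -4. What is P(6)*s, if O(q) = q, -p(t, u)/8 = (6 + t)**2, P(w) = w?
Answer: -480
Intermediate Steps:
p(t, u) = -8*(6 + t)**2
s = -80 (s = 2*(-4) - 8*(6 - 3)**2 = -8 - 8*3**2 = -8 - 8*9 = -8 - 72 = -80)
P(6)*s = 6*(-80) = -480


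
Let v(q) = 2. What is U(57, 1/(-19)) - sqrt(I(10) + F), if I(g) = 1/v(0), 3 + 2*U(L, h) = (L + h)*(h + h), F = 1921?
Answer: -3247/722 - 3*sqrt(854)/2 ≈ -48.332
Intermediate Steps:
U(L, h) = -3/2 + h*(L + h) (U(L, h) = -3/2 + ((L + h)*(h + h))/2 = -3/2 + ((L + h)*(2*h))/2 = -3/2 + (2*h*(L + h))/2 = -3/2 + h*(L + h))
I(g) = 1/2
U(57, 1/(-19)) - sqrt(I(10) + F) = (-3/2 + (1/(-19))**2 + 57/(-19)) - sqrt(1/2 + 1921) = (-3/2 + (-1/19)**2 + 57*(-1/19)) - sqrt(3843/2) = (-3/2 + 1/361 - 3) - 3*sqrt(854)/2 = -3247/722 - 3*sqrt(854)/2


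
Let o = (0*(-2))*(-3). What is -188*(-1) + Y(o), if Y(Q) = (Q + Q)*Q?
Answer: 188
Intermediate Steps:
o = 0 (o = 0*(-3) = 0)
Y(Q) = 2*Q² (Y(Q) = (2*Q)*Q = 2*Q²)
-188*(-1) + Y(o) = -188*(-1) + 2*0² = 188 + 2*0 = 188 + 0 = 188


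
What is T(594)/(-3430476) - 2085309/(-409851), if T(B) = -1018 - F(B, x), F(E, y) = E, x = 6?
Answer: 198729532136/39055111641 ≈ 5.0884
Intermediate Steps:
T(B) = -1018 - B
T(594)/(-3430476) - 2085309/(-409851) = (-1018 - 1*594)/(-3430476) - 2085309/(-409851) = (-1018 - 594)*(-1/3430476) - 2085309*(-1/409851) = -1612*(-1/3430476) + 231701/45539 = 403/857619 + 231701/45539 = 198729532136/39055111641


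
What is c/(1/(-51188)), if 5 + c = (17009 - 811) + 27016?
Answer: -2211782292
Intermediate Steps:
c = 43209 (c = -5 + ((17009 - 811) + 27016) = -5 + (16198 + 27016) = -5 + 43214 = 43209)
c/(1/(-51188)) = 43209/(1/(-51188)) = 43209/(-1/51188) = 43209*(-51188) = -2211782292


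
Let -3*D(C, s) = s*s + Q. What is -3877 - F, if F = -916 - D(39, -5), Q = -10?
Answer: -2966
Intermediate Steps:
D(C, s) = 10/3 - s²/3 (D(C, s) = -(s*s - 10)/3 = -(s² - 10)/3 = -(-10 + s²)/3 = 10/3 - s²/3)
F = -911 (F = -916 - (10/3 - ⅓*(-5)²) = -916 - (10/3 - ⅓*25) = -916 - (10/3 - 25/3) = -916 - 1*(-5) = -916 + 5 = -911)
-3877 - F = -3877 - 1*(-911) = -3877 + 911 = -2966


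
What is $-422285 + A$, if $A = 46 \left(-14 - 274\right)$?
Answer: $-435533$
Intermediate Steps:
$A = -13248$ ($A = 46 \left(-288\right) = -13248$)
$-422285 + A = -422285 - 13248 = -435533$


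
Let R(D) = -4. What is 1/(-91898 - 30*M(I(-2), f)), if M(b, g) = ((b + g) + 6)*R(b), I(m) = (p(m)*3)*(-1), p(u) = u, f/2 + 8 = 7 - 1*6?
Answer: -1/92138 ≈ -1.0853e-5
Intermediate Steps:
f = -14 (f = -16 + 2*(7 - 1*6) = -16 + 2*(7 - 6) = -16 + 2*1 = -16 + 2 = -14)
I(m) = -3*m (I(m) = (m*3)*(-1) = (3*m)*(-1) = -3*m)
M(b, g) = -24 - 4*b - 4*g (M(b, g) = ((b + g) + 6)*(-4) = (6 + b + g)*(-4) = -24 - 4*b - 4*g)
1/(-91898 - 30*M(I(-2), f)) = 1/(-91898 - 30*(-24 - (-12)*(-2) - 4*(-14))) = 1/(-91898 - 30*(-24 - 4*6 + 56)) = 1/(-91898 - 30*(-24 - 24 + 56)) = 1/(-91898 - 30*8) = 1/(-91898 - 240) = 1/(-92138) = -1/92138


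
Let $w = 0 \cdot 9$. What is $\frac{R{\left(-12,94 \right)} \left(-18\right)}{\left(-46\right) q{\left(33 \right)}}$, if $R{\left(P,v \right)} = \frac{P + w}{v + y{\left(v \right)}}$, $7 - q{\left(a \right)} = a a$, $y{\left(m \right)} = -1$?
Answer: $\frac{18}{385733} \approx 4.6664 \cdot 10^{-5}$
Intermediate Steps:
$w = 0$
$q{\left(a \right)} = 7 - a^{2}$ ($q{\left(a \right)} = 7 - a a = 7 - a^{2}$)
$R{\left(P,v \right)} = \frac{P}{-1 + v}$ ($R{\left(P,v \right)} = \frac{P + 0}{v - 1} = \frac{P}{-1 + v}$)
$\frac{R{\left(-12,94 \right)} \left(-18\right)}{\left(-46\right) q{\left(33 \right)}} = \frac{- \frac{12}{-1 + 94} \left(-18\right)}{\left(-46\right) \left(7 - 33^{2}\right)} = \frac{- \frac{12}{93} \left(-18\right)}{\left(-46\right) \left(7 - 1089\right)} = \frac{\left(-12\right) \frac{1}{93} \left(-18\right)}{\left(-46\right) \left(7 - 1089\right)} = \frac{\left(- \frac{4}{31}\right) \left(-18\right)}{\left(-46\right) \left(-1082\right)} = \frac{72}{31 \cdot 49772} = \frac{72}{31} \cdot \frac{1}{49772} = \frac{18}{385733}$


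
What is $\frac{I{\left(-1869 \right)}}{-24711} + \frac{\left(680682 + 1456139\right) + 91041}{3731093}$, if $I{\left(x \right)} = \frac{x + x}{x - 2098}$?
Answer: $\frac{72793368557420}{121917862733647} \approx 0.59707$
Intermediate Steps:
$I{\left(x \right)} = \frac{2 x}{-2098 + x}$
$\frac{I{\left(-1869 \right)}}{-24711} + \frac{\left(680682 + 1456139\right) + 91041}{3731093} = \frac{2 \left(-1869\right) \frac{1}{-2098 - 1869}}{-24711} + \frac{\left(680682 + 1456139\right) + 91041}{3731093} = 2 \left(-1869\right) \frac{1}{-3967} \left(- \frac{1}{24711}\right) + \left(2136821 + 91041\right) \frac{1}{3731093} = 2 \left(-1869\right) \left(- \frac{1}{3967}\right) \left(- \frac{1}{24711}\right) + 2227862 \cdot \frac{1}{3731093} = \frac{3738}{3967} \left(- \frac{1}{24711}\right) + \frac{2227862}{3731093} = - \frac{1246}{32676179} + \frac{2227862}{3731093} = \frac{72793368557420}{121917862733647}$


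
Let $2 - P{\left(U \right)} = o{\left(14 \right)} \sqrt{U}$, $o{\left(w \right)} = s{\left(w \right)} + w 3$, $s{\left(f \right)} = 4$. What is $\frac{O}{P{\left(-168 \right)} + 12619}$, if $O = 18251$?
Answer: $\frac{10968851}{7602149} + \frac{1679092 i \sqrt{42}}{159645129} \approx 1.4429 + 0.068162 i$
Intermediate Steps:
$o{\left(w \right)} = 4 + 3 w$ ($o{\left(w \right)} = 4 + w 3 = 4 + 3 w$)
$P{\left(U \right)} = 2 - 46 \sqrt{U}$ ($P{\left(U \right)} = 2 - \left(4 + 3 \cdot 14\right) \sqrt{U} = 2 - \left(4 + 42\right) \sqrt{U} = 2 - 46 \sqrt{U}$)
$\frac{O}{P{\left(-168 \right)} + 12619} = \frac{18251}{\left(2 - 46 \sqrt{-168}\right) + 12619} = \frac{18251}{\left(2 - 46 \cdot 2 i \sqrt{42}\right) + 12619} = \frac{18251}{\left(2 - 92 i \sqrt{42}\right) + 12619} = \frac{18251}{12621 - 92 i \sqrt{42}}$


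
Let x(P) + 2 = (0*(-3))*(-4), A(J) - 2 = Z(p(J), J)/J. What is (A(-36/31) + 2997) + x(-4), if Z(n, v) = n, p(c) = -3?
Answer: 35995/12 ≈ 2999.6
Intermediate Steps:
A(J) = 2 - 3/J
x(P) = -2 (x(P) = -2 + (0*(-3))*(-4) = -2 + 0*(-4) = -2 + 0 = -2)
(A(-36/31) + 2997) + x(-4) = ((2 - 3/((-36/31))) + 2997) - 2 = ((2 - 3/((-36*1/31))) + 2997) - 2 = ((2 - 3/(-36/31)) + 2997) - 2 = ((2 - 3*(-31/36)) + 2997) - 2 = ((2 + 31/12) + 2997) - 2 = (55/12 + 2997) - 2 = 36019/12 - 2 = 35995/12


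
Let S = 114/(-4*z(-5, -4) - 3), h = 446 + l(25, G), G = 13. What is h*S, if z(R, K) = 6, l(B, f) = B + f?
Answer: -18392/9 ≈ -2043.6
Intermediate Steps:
h = 484 (h = 446 + (25 + 13) = 446 + 38 = 484)
S = -38/9 (S = 114/(-4*6 - 3) = 114/(-24 - 3) = 114/(-27) = 114*(-1/27) = -38/9 ≈ -4.2222)
h*S = 484*(-38/9) = -18392/9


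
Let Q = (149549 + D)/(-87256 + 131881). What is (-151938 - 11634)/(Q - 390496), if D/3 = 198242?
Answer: 41710860/99572227 ≈ 0.41890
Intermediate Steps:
D = 594726 (D = 3*198242 = 594726)
Q = 4253/255 (Q = (149549 + 594726)/(-87256 + 131881) = 744275/44625 = 744275*(1/44625) = 4253/255 ≈ 16.678)
(-151938 - 11634)/(Q - 390496) = (-151938 - 11634)/(4253/255 - 390496) = -163572/(-99572227/255) = -163572*(-255/99572227) = 41710860/99572227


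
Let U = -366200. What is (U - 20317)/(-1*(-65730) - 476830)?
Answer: 386517/411100 ≈ 0.94020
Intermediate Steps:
(U - 20317)/(-1*(-65730) - 476830) = (-366200 - 20317)/(-1*(-65730) - 476830) = -386517/(65730 - 476830) = -386517/(-411100) = -386517*(-1/411100) = 386517/411100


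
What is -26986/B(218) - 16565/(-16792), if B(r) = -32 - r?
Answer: 228645081/2099000 ≈ 108.93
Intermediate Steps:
-26986/B(218) - 16565/(-16792) = -26986/(-32 - 1*218) - 16565/(-16792) = -26986/(-32 - 218) - 16565*(-1/16792) = -26986/(-250) + 16565/16792 = -26986*(-1/250) + 16565/16792 = 13493/125 + 16565/16792 = 228645081/2099000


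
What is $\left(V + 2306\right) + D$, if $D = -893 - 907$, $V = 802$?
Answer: $1308$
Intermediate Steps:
$D = -1800$ ($D = -893 - 907 = -1800$)
$\left(V + 2306\right) + D = \left(802 + 2306\right) - 1800 = 3108 - 1800 = 1308$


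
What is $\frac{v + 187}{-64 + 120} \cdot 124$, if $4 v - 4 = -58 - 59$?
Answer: $\frac{19685}{56} \approx 351.52$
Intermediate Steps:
$v = - \frac{113}{4}$ ($v = 1 + \frac{-58 - 59}{4} = 1 + \frac{1}{4} \left(-117\right) = 1 - \frac{117}{4} = - \frac{113}{4} \approx -28.25$)
$\frac{v + 187}{-64 + 120} \cdot 124 = \frac{- \frac{113}{4} + 187}{-64 + 120} \cdot 124 = \frac{635}{4 \cdot 56} \cdot 124 = \frac{635}{4} \cdot \frac{1}{56} \cdot 124 = \frac{635}{224} \cdot 124 = \frac{19685}{56}$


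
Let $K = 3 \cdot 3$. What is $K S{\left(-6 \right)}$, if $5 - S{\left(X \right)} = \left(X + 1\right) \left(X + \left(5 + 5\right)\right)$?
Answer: $225$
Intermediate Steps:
$K = 9$
$S{\left(X \right)} = 5 - \left(1 + X\right) \left(10 + X\right)$ ($S{\left(X \right)} = 5 - \left(X + 1\right) \left(X + \left(5 + 5\right)\right) = 5 - \left(1 + X\right) \left(X + 10\right) = 5 - \left(1 + X\right) \left(10 + X\right)$)
$K S{\left(-6 \right)} = 9 \left(-5 - \left(-6\right)^{2} - -66\right) = 9 \left(-5 - 36 + 66\right) = 9 \cdot 25 = 225$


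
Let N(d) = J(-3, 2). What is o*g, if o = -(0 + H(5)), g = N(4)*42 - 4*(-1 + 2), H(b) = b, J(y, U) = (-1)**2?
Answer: -190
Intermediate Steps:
J(y, U) = 1
N(d) = 1
g = 38 (g = 1*42 - 4*(-1 + 2) = 42 - 4*1 = 42 - 4 = 38)
o = -5 (o = -(0 + 5) = -1*5 = -5)
o*g = -5*38 = -190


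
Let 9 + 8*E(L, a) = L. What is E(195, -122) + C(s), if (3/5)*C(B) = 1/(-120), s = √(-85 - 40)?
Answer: 1673/72 ≈ 23.236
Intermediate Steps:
E(L, a) = -9/8 + L/8
s = 5*I*√5 (s = √(-125) = 5*I*√5 ≈ 11.18*I)
C(B) = -1/72 (C(B) = (5/3)/(-120) = (5/3)*(-1/120) = -1/72)
E(195, -122) + C(s) = (-9/8 + (⅛)*195) - 1/72 = (-9/8 + 195/8) - 1/72 = 93/4 - 1/72 = 1673/72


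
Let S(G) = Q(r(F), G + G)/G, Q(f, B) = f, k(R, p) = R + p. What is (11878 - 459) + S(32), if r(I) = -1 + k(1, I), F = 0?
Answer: 11419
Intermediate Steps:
r(I) = I (r(I) = -1 + (1 + I) = I)
S(G) = 0 (S(G) = 0/G = 0)
(11878 - 459) + S(32) = (11878 - 459) + 0 = 11419 + 0 = 11419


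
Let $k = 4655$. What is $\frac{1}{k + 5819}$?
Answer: $\frac{1}{10474} \approx 9.5475 \cdot 10^{-5}$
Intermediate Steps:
$\frac{1}{k + 5819} = \frac{1}{4655 + 5819} = \frac{1}{10474}$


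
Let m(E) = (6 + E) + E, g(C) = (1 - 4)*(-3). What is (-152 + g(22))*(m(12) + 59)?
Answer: -12727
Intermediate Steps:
g(C) = 9 (g(C) = -3*(-3) = 9)
m(E) = 6 + 2*E
(-152 + g(22))*(m(12) + 59) = (-152 + 9)*((6 + 2*12) + 59) = -143*((6 + 24) + 59) = -143*(30 + 59) = -143*89 = -12727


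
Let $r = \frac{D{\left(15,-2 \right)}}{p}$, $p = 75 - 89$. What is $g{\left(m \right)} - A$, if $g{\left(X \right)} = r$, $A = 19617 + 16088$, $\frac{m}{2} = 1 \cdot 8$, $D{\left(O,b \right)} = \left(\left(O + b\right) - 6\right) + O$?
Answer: $- \frac{249946}{7} \approx -35707.0$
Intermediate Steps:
$D{\left(O,b \right)} = -6 + b + 2 O$ ($D{\left(O,b \right)} = \left(-6 + O + b\right) + O = -6 + b + 2 O$)
$p = -14$
$m = 16$ ($m = 2 \cdot 1 \cdot 8 = 2 \cdot 8 = 16$)
$A = 35705$
$r = - \frac{11}{7}$ ($r = \frac{-6 - 2 + 2 \cdot 15}{-14} = \left(-6 - 2 + 30\right) \left(- \frac{1}{14}\right) = 22 \left(- \frac{1}{14}\right) = - \frac{11}{7} \approx -1.5714$)
$g{\left(X \right)} = - \frac{11}{7}$
$g{\left(m \right)} - A = - \frac{11}{7} - 35705 = - \frac{249946}{7}$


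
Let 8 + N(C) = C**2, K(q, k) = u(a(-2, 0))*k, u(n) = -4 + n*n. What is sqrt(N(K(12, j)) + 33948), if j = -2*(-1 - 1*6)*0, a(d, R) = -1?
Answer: 2*sqrt(8485) ≈ 184.23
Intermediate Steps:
j = 0 (j = -2*(-1 - 6)*0 = -2*(-7)*0 = 14*0 = 0)
u(n) = -4 + n**2
K(q, k) = -3*k (K(q, k) = (-4 + (-1)**2)*k = (-4 + 1)*k = -3*k)
N(C) = -8 + C**2
sqrt(N(K(12, j)) + 33948) = sqrt((-8 + (-3*0)**2) + 33948) = sqrt((-8 + 0**2) + 33948) = sqrt((-8 + 0) + 33948) = sqrt(-8 + 33948) = sqrt(33940) = 2*sqrt(8485)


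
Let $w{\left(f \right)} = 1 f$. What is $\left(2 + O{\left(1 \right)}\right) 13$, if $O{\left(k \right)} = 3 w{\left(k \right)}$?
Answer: $65$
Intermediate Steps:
$w{\left(f \right)} = f$
$O{\left(k \right)} = 3 k$
$\left(2 + O{\left(1 \right)}\right) 13 = \left(2 + 3 \cdot 1\right) 13 = \left(2 + 3\right) 13 = 5 \cdot 13 = 65$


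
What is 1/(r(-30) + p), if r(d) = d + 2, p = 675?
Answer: 1/647 ≈ 0.0015456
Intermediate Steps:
r(d) = 2 + d
1/(r(-30) + p) = 1/((2 - 30) + 675) = 1/(-28 + 675) = 1/647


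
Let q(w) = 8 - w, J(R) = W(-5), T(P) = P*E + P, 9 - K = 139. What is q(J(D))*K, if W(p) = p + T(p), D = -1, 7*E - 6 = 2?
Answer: -21580/7 ≈ -3082.9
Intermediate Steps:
K = -130 (K = 9 - 1*139 = 9 - 139 = -130)
E = 8/7 (E = 6/7 + (⅐)*2 = 6/7 + 2/7 = 8/7 ≈ 1.1429)
T(P) = 15*P/7 (T(P) = P*(8/7) + P = 8*P/7 + P = 15*P/7)
W(p) = 22*p/7 (W(p) = p + 15*p/7 = 22*p/7)
J(R) = -110/7 (J(R) = (22/7)*(-5) = -110/7)
q(J(D))*K = (8 - 1*(-110/7))*(-130) = (8 + 110/7)*(-130) = (166/7)*(-130) = -21580/7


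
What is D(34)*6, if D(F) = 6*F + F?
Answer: 1428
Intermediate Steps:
D(F) = 7*F
D(34)*6 = (7*34)*6 = 238*6 = 1428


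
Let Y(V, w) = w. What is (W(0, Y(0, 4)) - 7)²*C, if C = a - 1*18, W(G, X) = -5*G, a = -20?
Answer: -1862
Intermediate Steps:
C = -38 (C = -20 - 1*18 = -20 - 18 = -38)
(W(0, Y(0, 4)) - 7)²*C = (-5*0 - 7)²*(-38) = (0 - 7)²*(-38) = (-7)²*(-38) = 49*(-38) = -1862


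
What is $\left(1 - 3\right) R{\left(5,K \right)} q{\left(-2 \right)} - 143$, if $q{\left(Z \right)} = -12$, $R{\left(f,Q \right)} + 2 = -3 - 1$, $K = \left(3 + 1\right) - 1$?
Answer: $-287$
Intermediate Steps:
$K = 3$ ($K = 4 - 1 = 3$)
$R{\left(f,Q \right)} = -6$ ($R{\left(f,Q \right)} = -2 - 4 = -6$)
$\left(1 - 3\right) R{\left(5,K \right)} q{\left(-2 \right)} - 143 = \left(1 - 3\right) \left(-6\right) \left(-12\right) - 143 = \left(-2\right) \left(-6\right) \left(-12\right) - 143 = 12 \left(-12\right) - 143 = -144 - 143 = -287$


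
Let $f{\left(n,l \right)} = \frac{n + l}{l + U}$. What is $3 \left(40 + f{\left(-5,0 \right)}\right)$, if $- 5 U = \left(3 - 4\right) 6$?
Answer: $\frac{215}{2} \approx 107.5$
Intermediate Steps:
$U = \frac{6}{5}$ ($U = - \frac{\left(3 - 4\right) 6}{5} = - \frac{\left(-1\right) 6}{5} = \left(- \frac{1}{5}\right) \left(-6\right) = \frac{6}{5} \approx 1.2$)
$f{\left(n,l \right)} = \frac{l + n}{\frac{6}{5} + l}$ ($f{\left(n,l \right)} = \frac{n + l}{l + \frac{6}{5}} = \frac{l + n}{\frac{6}{5} + l}$)
$3 \left(40 + f{\left(-5,0 \right)}\right) = 3 \left(40 + \frac{5 \left(0 - 5\right)}{6 + 5 \cdot 0}\right) = 3 \left(40 + 5 \frac{1}{6 + 0} \left(-5\right)\right) = 3 \left(40 + 5 \cdot \frac{1}{6} \left(-5\right)\right) = 3 \left(40 - \frac{25}{6}\right) = 3 \cdot \frac{215}{6} = \frac{215}{2}$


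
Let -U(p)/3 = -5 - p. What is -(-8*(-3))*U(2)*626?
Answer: -315504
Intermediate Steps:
U(p) = 15 + 3*p (U(p) = -3*(-5 - p) = 15 + 3*p)
-(-8*(-3))*U(2)*626 = -(-8*(-3))*(15 + 3*2)*626 = -24*(15 + 6)*626 = -24*21*626 = -504*626 = -1*315504 = -315504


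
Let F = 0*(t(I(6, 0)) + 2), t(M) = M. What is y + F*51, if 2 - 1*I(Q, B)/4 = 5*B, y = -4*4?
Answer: -16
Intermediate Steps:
y = -16
I(Q, B) = 8 - 20*B
F = 0 (F = 0*((8 - 20*0) + 2) = 0*((8 + 0) + 2) = 0*(8 + 2) = 0*10 = 0)
y + F*51 = -16 + 0*51 = -16 + 0 = -16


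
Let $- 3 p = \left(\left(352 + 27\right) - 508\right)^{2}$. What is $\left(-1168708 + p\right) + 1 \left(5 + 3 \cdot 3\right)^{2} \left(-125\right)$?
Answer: $-1198755$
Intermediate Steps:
$p = -5547$ ($p = - \frac{\left(\left(352 + 27\right) - 508\right)^{2}}{3} = - \frac{\left(379 - 508\right)^{2}}{3} = - \frac{\left(-129\right)^{2}}{3} = \left(- \frac{1}{3}\right) 16641 = -5547$)
$\left(-1168708 + p\right) + 1 \left(5 + 3 \cdot 3\right)^{2} \left(-125\right) = \left(-1168708 - 5547\right) + 1 \left(5 + 3 \cdot 3\right)^{2} \left(-125\right) = -1174255 + 1 \left(5 + 9\right)^{2} \left(-125\right) = -1174255 + 1 \cdot 14^{2} \left(-125\right) = -1174255 + 1 \cdot 196 \left(-125\right) = -1174255 + 196 \left(-125\right) = -1174255 - 24500 = -1198755$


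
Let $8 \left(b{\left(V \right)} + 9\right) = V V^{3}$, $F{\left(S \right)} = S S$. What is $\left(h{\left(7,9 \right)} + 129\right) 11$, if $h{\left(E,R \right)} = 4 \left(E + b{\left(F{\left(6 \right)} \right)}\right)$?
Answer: $9239219$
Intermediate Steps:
$F{\left(S \right)} = S^{2}$
$b{\left(V \right)} = -9 + \frac{V^{4}}{8}$ ($b{\left(V \right)} = -9 + \frac{V V^{3}}{8} = -9 + \frac{V^{4}}{8}$)
$h{\left(E,R \right)} = 839772 + 4 E$ ($h{\left(E,R \right)} = 4 \left(E - \left(9 - \frac{\left(6^{2}\right)^{4}}{8}\right)\right) = 4 \left(E - \left(9 - \frac{36^{4}}{8}\right)\right) = 4 \left(E + \left(-9 + \frac{1}{8} \cdot 1679616\right)\right) = 4 \left(E + \left(-9 + 209952\right)\right) = 4 \left(E + 209943\right) = 4 \left(209943 + E\right) = 839772 + 4 E$)
$\left(h{\left(7,9 \right)} + 129\right) 11 = \left(\left(839772 + 4 \cdot 7\right) + 129\right) 11 = \left(\left(839772 + 28\right) + 129\right) 11 = \left(839800 + 129\right) 11 = 839929 \cdot 11 = 9239219$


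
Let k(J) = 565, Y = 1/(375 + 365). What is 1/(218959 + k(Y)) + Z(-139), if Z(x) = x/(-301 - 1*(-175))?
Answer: 15256981/13830012 ≈ 1.1032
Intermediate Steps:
Z(x) = -x/126 (Z(x) = x/(-301 + 175) = x/(-126) = x*(-1/126) = -x/126)
Y = 1/740 ≈ 0.0013514
1/(218959 + k(Y)) + Z(-139) = 1/(218959 + 565) - 1/126*(-139) = 1/219524 + 139/126 = 15256981/13830012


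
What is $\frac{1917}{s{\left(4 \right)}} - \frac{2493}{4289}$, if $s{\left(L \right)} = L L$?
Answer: $\frac{8182125}{68624} \approx 119.23$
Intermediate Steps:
$s{\left(L \right)} = L^{2}$
$\frac{1917}{s{\left(4 \right)}} - \frac{2493}{4289} = \frac{1917}{4^{2}} - \frac{2493}{4289} = \frac{1917}{16} - \frac{2493}{4289} = \frac{8182125}{68624}$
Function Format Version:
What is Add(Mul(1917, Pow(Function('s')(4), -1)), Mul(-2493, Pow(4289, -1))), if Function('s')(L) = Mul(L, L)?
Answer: Rational(8182125, 68624) ≈ 119.23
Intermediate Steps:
Function('s')(L) = Pow(L, 2)
Add(Mul(1917, Pow(Function('s')(4), -1)), Mul(-2493, Pow(4289, -1))) = Add(Mul(1917, Pow(Pow(4, 2), -1)), Mul(-2493, Pow(4289, -1))) = Add(Mul(1917, Pow(16, -1)), Mul(-2493, Rational(1, 4289))) = Add(Mul(1917, Rational(1, 16)), Rational(-2493, 4289)) = Add(Rational(1917, 16), Rational(-2493, 4289)) = Rational(8182125, 68624)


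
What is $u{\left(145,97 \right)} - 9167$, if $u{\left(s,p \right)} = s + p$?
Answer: $-8925$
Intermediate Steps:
$u{\left(s,p \right)} = p + s$
$u{\left(145,97 \right)} - 9167 = \left(97 + 145\right) - 9167 = 242 - 9167 = -8925$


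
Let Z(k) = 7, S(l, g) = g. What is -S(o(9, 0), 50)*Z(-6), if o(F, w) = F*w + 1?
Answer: -350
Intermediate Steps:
o(F, w) = 1 + F*w
-S(o(9, 0), 50)*Z(-6) = -50*7 = -1*350 = -350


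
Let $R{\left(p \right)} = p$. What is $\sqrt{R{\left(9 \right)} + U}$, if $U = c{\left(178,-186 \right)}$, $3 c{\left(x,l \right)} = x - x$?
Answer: $3$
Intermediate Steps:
$c{\left(x,l \right)} = 0$ ($c{\left(x,l \right)} = \frac{x - x}{3} = \frac{1}{3} \cdot 0 = 0$)
$U = 0$
$\sqrt{R{\left(9 \right)} + U} = \sqrt{9 + 0} = \sqrt{9} = 3$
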